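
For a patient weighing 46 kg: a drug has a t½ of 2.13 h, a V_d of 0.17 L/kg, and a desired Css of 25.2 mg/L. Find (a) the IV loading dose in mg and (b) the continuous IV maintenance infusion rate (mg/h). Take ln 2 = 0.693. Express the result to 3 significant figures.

Vd(total) = 46 kg × 0.17 L/kg = 7.820 L
LD = Vd × C = 7.820 × 25.2 = 197.1 mg
CL = 0.693 × Vd / t½ = 0.693 × 7.820 / 2.13 = 2.544 L/h
Infusion rate = CL × Css = 2.544 × 25.2 = 64.11 mg/h

(a) 197 mg; (b) 64.1 mg/h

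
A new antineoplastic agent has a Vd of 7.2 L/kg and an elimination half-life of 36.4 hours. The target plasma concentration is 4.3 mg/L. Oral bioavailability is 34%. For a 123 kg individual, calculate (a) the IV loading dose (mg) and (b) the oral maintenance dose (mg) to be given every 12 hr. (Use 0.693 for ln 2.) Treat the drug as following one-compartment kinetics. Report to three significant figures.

(a) 3810 mg; (b) 2560 mg

Vd(total) = 123 kg × 7.2 L/kg = 885.6 L
LD = Vd × C = 885.6 × 4.3 = 3808 mg
CL = 0.693 × Vd / t½ = 0.693 × 885.6 / 36.4 = 16.86 L/h
D = CL × Css × τ / F = 16.86 × 4.3 × 12 / 0.34 = 2559 mg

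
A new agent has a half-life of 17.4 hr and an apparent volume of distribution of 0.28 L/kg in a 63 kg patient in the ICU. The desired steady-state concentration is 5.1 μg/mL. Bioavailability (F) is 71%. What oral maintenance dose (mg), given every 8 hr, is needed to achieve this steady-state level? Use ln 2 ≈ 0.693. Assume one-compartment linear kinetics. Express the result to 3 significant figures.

40.4 mg

Vd(total) = 63 kg × 0.28 L/kg = 17.64 L
k = 0.693/17.4 = 0.03983 h⁻¹, so CL = k·Vd = 0.03983 × 17.64 = 0.7026 L/h
D = CL × Css × τ / F = 0.7026 × 5.1 × 8 / 0.71 = 40.37 mg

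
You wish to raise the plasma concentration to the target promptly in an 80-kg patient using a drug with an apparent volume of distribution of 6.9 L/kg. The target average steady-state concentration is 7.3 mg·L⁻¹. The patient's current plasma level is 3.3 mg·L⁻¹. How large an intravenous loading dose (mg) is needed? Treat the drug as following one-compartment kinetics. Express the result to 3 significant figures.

Vd = 6.9 L/kg × 80 kg = 552.0 L
Concentration deficit ΔC = 7.3 − 3.3 = 4.000 mg/L
LD = Vd × ΔC = 552.0 × 4.000 = 2208 mg

2210 mg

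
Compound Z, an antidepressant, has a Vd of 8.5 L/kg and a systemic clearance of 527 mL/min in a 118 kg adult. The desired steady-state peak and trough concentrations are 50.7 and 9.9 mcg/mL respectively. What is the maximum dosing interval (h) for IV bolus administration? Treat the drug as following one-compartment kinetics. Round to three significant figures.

Total Vd = 8.5 × 118 = 1003 L
CL = 527 mL/min = 527 × 0.06 = 31.62 L/h
k = CL / Vd = 31.62 / 1003 = 0.03153 h⁻¹
Between IV bolus doses, concentration decays as C = C₀·e^(−kτ), so C_peak/C_trough = e^(kτ).
τ_max = ln(C_peak/C_trough) / k = ln(50.7/9.9) / 0.03153 = 1.633 / 0.03153 = 51.79 h

51.8 h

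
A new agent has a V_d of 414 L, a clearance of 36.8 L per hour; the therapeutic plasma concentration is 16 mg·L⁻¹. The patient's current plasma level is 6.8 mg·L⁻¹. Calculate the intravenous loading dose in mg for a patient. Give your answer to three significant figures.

3810 mg

Concentration deficit ΔC = 16 − 6.8 = 9.200 mg/L
LD = Vd × ΔC = 414.0 × 9.200 = 3809 mg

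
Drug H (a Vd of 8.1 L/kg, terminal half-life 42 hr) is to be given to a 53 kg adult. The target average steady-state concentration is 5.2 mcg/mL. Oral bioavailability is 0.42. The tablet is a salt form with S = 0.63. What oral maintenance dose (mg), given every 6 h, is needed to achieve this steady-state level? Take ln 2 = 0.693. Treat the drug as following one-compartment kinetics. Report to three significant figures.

835 mg

Vd = 8.1 L/kg × 53 kg = 429.3 L
k = 0.693/42 = 0.01650 h⁻¹, so CL = k·Vd = 0.01650 × 429.3 = 7.083 L/h
D = CL × Css × τ / F / S = 7.083 × 5.2 × 6 / 0.42 / 0.63 = 835.2 mg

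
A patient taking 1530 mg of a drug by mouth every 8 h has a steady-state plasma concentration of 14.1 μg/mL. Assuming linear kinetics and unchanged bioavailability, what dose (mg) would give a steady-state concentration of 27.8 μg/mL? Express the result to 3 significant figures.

With linear kinetics, Css is proportional to dose rate (D/τ) at fixed clearance.
D₂ = D₁ × (Css,target / Css,current) = 1530 × 27.8/14.1 = 3017 mg

3020 mg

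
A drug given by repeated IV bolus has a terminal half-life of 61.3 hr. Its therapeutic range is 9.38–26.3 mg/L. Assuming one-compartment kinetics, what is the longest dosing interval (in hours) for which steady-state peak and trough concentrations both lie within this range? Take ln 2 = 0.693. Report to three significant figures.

91.2 h

k = 0.693 / t½ = 0.693 / 61.3 = 0.01131 h⁻¹
Between IV bolus doses, concentration decays as C = C₀·e^(−kτ), so C_peak/C_trough = e^(kτ).
τ_max = ln(C_peak/C_trough) / k = ln(26.3/9.38) / 0.01131 = 1.031 / 0.01131 = 91.16 h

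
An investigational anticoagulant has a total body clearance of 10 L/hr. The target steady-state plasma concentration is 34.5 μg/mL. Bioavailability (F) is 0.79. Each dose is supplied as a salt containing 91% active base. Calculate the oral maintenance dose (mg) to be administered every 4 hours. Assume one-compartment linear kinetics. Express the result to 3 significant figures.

1920 mg

D = CL × Css × τ / F / S = 10.00 × 34.5 × 4 / 0.79 / 0.91 = 1920 mg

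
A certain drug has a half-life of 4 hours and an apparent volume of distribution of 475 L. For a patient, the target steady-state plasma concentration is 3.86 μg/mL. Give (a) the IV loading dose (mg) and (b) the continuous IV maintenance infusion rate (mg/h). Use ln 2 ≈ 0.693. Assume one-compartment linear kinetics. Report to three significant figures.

(a) 1830 mg; (b) 318 mg/h

LD = Vd × C = 475.0 × 3.86 = 1834 mg
CL = 0.693 × Vd / t½ = 0.693 × 475.0 / 4 = 82.29 L/h
Infusion rate = CL × Css = 82.29 × 3.86 = 317.6 mg/h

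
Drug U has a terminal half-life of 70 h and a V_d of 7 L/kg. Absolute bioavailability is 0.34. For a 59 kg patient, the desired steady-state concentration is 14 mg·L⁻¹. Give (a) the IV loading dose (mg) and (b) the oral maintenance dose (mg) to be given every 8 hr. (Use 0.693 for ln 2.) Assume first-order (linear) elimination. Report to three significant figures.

Vd(total) = 59 kg × 7 L/kg = 413.0 L
LD = Vd × C = 413.0 × 14 = 5782 mg
CL = 0.693 × Vd / t½ = 0.693 × 413.0 / 70 = 4.089 L/h
D = CL × Css × τ / F = 4.089 × 14 × 8 / 0.34 = 1347 mg

(a) 5780 mg; (b) 1350 mg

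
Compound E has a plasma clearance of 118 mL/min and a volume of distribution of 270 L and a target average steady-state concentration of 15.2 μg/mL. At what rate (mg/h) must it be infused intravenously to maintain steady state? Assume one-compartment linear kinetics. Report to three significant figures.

Convert clearance: 118 mL/min × 60 min/h ÷ 1000 mL/L = 7.080 L/h
R₀ = 7.080 × 15.2 = 107.6 mg/h

108 mg/h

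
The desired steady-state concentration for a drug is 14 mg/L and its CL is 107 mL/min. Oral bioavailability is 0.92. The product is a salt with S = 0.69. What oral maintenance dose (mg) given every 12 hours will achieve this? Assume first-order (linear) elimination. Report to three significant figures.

CL = 107 mL/min = 107 × 0.06 = 6.420 L/h
D = CL × Css × τ / F / S = 6.420 × 14 × 12 / 0.92 / 0.69 = 1699 mg

1700 mg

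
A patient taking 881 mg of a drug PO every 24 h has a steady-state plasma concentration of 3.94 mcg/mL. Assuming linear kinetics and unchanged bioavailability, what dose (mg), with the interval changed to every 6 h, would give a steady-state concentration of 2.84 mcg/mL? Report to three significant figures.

159 mg

With linear kinetics, Css is proportional to dose rate (D/τ) at fixed clearance.
D₂ = D₁ × (Css,target / Css,current) × (τ₂/τ₁) = 881 × (2.84/3.94) × (6/24) = 158.8 mg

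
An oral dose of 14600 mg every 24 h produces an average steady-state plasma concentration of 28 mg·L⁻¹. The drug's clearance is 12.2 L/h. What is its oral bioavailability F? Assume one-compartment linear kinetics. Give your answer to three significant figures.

F·D/τ = CL·Css at steady state → F = CL·Css·τ / D.
F = 12.2 × 28 × 24 / 14600 = 0.562

0.562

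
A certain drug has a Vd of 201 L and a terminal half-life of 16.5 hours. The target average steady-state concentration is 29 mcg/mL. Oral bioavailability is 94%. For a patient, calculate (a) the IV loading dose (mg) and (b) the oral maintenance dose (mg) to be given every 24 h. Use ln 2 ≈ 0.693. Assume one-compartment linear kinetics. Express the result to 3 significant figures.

(a) 5830 mg; (b) 6250 mg

LD = Vd × C = 201.0 × 29 = 5829 mg
CL = 0.693 × Vd / t½ = 0.693 × 201.0 / 16.5 = 8.442 L/h
D = CL × Css × τ / F = 8.442 × 29 × 24 / 0.94 = 6251 mg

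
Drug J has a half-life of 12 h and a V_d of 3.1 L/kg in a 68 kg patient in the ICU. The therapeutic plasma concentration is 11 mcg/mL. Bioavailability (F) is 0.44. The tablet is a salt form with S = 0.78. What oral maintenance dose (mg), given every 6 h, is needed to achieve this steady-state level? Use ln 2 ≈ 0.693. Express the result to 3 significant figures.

2340 mg

Total Vd = 3.1 × 68 = 210.8 L
CL = ln 2 · Vd / t½ = 0.693 × 210.8 / 12 = 12.17 L/h
D = CL × Css × τ / F / S = 12.17 × 11 × 6 / 0.44 / 0.78 = 2340 mg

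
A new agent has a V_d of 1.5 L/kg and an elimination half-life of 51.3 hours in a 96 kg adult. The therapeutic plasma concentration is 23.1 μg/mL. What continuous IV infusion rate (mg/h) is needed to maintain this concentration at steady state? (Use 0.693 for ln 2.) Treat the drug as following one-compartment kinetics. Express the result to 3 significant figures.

44.9 mg/h

Vd = 1.5 L/kg × 96 kg = 144.0 L
CL = ln 2 · Vd / t½ = 0.693 × 144.0 / 51.3 = 1.945 L/h
Infusion rate = CL × Css = 1.945 × 23.1 = 44.93 mg/h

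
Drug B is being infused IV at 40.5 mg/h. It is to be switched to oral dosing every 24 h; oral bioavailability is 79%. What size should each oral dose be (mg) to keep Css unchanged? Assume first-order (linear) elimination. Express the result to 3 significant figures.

To maintain the same Css, the systemic dosing rate must be unchanged: F·D/τ = infusion rate.
D = rate × τ / F = 40.5 × 24 / 0.79 = 1230 mg

1230 mg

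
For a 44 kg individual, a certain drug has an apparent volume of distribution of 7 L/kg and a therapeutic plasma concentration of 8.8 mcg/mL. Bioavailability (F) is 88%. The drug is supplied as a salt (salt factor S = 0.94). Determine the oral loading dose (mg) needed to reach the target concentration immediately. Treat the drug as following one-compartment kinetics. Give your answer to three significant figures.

3280 mg

Total Vd = 7 × 44 = 308.0 L
LD = Vd × C / F / S = 308.0 × 8.800 / 0.88 / 0.94 = 3277 mg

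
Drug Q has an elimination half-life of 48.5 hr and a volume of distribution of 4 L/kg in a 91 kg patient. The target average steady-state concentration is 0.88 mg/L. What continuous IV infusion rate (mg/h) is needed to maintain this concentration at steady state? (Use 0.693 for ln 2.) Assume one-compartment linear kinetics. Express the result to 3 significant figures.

4.58 mg/h

Total Vd = 4 × 91 = 364.0 L
CL = 0.693 × Vd / t½ = 0.693 × 364.0 / 48.5 = 5.201 L/h
Infusion rate = CL × Css = 5.201 × 0.88 = 4.577 mg/h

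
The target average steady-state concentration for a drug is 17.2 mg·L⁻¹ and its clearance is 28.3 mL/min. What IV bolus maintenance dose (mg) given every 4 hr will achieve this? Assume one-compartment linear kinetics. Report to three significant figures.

CL = 28.3 mL/min = 28.3 × 0.06 = 1.698 L/h
D = CL × Css × τ = 1.698 × 17.2 × 4 = 116.8 mg

117 mg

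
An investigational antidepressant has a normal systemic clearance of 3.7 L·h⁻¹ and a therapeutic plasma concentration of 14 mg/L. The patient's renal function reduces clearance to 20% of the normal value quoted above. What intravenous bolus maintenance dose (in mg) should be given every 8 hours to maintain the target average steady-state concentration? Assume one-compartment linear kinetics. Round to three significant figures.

82.9 mg

Patient clearance = 0.2 × 3.700 = 0.7400 L/h
At steady state, dose per interval replaces the amount cleared in that interval: D/τ = CL·Css.
D = CL × Css × τ = 0.7400 × 14 × 8 = 82.88 mg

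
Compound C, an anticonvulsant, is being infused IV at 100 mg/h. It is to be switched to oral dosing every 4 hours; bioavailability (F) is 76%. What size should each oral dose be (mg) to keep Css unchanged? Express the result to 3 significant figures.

526 mg

To maintain the same Css, the systemic dosing rate must be unchanged: F·D/τ = infusion rate.
D = rate × τ / F = 100 × 4 / 0.76 = 526.3 mg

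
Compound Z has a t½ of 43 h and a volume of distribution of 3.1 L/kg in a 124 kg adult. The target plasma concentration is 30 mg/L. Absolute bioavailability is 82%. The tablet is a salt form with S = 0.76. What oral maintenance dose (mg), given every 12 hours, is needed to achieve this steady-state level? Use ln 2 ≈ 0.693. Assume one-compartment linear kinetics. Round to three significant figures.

Vd(total) = 124 kg × 3.1 L/kg = 384.4 L
k = 0.693/43 = 0.01612 h⁻¹, so CL = k·Vd = 0.01612 × 384.4 = 6.197 L/h
D = CL × Css × τ / F / S = 6.197 × 30 × 12 / 0.82 / 0.76 = 3580 mg

3580 mg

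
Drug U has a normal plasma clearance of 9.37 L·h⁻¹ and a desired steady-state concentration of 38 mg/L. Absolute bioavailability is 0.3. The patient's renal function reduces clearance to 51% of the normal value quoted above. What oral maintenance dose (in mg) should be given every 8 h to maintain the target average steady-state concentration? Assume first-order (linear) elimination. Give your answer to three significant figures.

4840 mg

Patient clearance = 0.51 × 9.370 = 4.779 L/h
D = CL × Css × τ / F = 4.779 × 38 × 8 / 0.3 = 4843 mg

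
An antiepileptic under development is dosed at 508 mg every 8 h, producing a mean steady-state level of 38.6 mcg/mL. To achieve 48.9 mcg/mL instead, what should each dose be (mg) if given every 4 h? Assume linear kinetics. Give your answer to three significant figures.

With linear kinetics, Css is proportional to dose rate (D/τ) at fixed clearance.
D₂ = D₁ × (Css,target / Css,current) × (τ₂/τ₁) = 508 × (48.9/38.6) × (4/8) = 321.8 mg

322 mg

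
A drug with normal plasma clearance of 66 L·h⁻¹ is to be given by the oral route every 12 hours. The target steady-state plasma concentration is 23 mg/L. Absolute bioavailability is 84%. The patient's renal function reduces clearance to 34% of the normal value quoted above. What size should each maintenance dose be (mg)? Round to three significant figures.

Patient clearance = 0.34 × 66.00 = 22.44 L/h
At steady state, dose per interval replaces the amount cleared in that interval: F·D/τ = CL·Css.
D = CL × Css × τ / F = 22.44 × 23 × 12 / 0.84 = 7373 mg

7370 mg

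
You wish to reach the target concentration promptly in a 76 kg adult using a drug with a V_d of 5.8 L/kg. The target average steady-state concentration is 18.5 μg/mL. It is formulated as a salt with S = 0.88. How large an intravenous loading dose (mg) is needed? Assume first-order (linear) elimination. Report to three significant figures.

9270 mg

Total Vd = 5.8 × 76 = 440.8 L
LD = Vd × C / S = 440.8 × 18.50 / 0.88 = 9267 mg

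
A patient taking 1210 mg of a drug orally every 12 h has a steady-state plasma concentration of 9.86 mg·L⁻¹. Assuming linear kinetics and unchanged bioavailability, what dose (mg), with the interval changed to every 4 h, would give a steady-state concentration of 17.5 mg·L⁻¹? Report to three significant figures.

For first-order elimination, Css ∝ F·D/(CL·τ); F and CL are unchanged, so Css ∝ D/τ.
D₂ = D₁ × (Css,target / Css,current) × (τ₂/τ₁) = 1210 × (17.5/9.86) × (4/12) = 715.9 mg

716 mg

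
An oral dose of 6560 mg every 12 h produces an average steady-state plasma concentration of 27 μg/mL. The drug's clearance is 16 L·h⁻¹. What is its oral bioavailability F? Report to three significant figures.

F·D/τ = CL·Css at steady state → F = CL·Css·τ / D.
F = 16 × 27 × 12 / 6560 = 0.790

0.790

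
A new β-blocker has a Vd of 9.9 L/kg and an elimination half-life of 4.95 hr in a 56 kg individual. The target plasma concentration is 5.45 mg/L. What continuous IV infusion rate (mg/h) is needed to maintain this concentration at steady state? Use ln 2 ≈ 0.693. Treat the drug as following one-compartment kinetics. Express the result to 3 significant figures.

Vd = 9.9 L/kg × 56 kg = 554.4 L
CL = ln 2 · Vd / t½ = 0.693 × 554.4 / 4.95 = 77.62 L/h
Infusion rate = CL × Css = 77.62 × 5.45 = 423.0 mg/h

423 mg/h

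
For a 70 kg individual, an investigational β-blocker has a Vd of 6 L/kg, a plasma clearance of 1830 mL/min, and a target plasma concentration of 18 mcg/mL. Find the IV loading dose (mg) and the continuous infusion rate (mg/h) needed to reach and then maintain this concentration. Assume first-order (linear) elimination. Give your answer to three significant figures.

(a) 7560 mg; (b) 1980 mg/h

Vd(total) = 70 kg × 6 L/kg = 420.0 L
LD = Vd · C_target = 420.0 × 18 = 7560 mg
Convert clearance: 1830 mL/min × 60 min/h ÷ 1000 mL/L = 109.8 L/h
Maintenance infusion rate = CL × Css = 109.8 × 18 = 1976 mg/h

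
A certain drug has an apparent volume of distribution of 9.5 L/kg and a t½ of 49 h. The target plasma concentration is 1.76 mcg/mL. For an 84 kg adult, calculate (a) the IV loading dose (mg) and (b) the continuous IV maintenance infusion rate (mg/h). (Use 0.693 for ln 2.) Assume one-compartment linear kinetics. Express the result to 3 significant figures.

Vd = 9.5 L/kg × 84 kg = 798.0 L
LD = Vd × C = 798.0 × 1.76 = 1404 mg
CL = 0.693 × Vd / t½ = 0.693 × 798.0 / 49 = 11.29 L/h
Infusion rate = CL × Css = 11.29 × 1.76 = 19.87 mg/h

(a) 1400 mg; (b) 19.9 mg/h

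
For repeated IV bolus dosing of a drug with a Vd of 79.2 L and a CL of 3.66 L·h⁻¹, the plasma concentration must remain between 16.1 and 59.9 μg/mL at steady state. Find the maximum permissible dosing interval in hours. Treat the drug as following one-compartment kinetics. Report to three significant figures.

28.4 h

k = CL / Vd = 3.660 / 79.20 = 0.04621 h⁻¹
Between IV bolus doses, concentration decays as C = C₀·e^(−kτ), so C_peak/C_trough = e^(kτ).
τ_max = ln(C_peak/C_trough) / k = ln(59.9/16.1) / 0.04621 = 1.314 / 0.04621 = 28.44 h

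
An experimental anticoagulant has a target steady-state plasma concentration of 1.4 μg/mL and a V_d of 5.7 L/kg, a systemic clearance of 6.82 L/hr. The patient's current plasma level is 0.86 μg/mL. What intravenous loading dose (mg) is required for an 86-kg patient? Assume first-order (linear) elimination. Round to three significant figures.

Total Vd = 5.7 × 86 = 490.2 L
Concentration deficit ΔC = 1.4 − 0.86 = 0.5400 mg/L
LD = Vd × ΔC = 490.2 × 0.5400 = 264.7 mg

265 mg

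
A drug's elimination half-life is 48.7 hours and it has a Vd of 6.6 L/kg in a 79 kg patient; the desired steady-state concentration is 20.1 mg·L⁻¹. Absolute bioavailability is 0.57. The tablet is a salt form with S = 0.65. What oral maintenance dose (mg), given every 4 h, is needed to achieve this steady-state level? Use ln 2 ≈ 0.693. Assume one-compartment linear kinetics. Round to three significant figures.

Vd = 6.6 L/kg × 79 kg = 521.4 L
k = 0.693/48.7 = 0.01423 h⁻¹, so CL = k·Vd = 0.01423 × 521.4 = 7.420 L/h
D = CL × Css × τ / F / S = 7.420 × 20.1 × 4 / 0.57 / 0.65 = 1610 mg

1610 mg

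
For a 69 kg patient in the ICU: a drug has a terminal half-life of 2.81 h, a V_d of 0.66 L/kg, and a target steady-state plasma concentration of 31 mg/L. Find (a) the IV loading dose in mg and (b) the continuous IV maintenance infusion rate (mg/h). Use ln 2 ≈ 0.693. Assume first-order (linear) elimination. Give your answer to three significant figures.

(a) 1410 mg; (b) 348 mg/h

Vd(total) = 69 kg × 0.66 L/kg = 45.54 L
LD = Vd × C = 45.54 × 31 = 1412 mg
CL = 0.693 × Vd / t½ = 0.693 × 45.54 / 2.81 = 11.23 L/h
Infusion rate = CL × Css = 11.23 × 31 = 348.1 mg/h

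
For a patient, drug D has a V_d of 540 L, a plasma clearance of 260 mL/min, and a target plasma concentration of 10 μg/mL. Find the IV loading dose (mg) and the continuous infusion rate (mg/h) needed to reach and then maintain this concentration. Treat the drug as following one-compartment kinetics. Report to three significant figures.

Loading dose = Vd × C = 540.0 × 10 = 5400 mg
Convert clearance: 260 mL/min × 60 min/h ÷ 1000 mL/L = 15.60 L/h
Infusion rate = 15.60 L/h × 10 mg/L = 156.0 mg/h

(a) 5400 mg; (b) 156 mg/h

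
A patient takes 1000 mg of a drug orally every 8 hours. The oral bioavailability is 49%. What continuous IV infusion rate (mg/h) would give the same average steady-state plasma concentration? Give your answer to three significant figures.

61.3 mg/h

Equivalent systemic input: infusion rate = F·D/τ.
Rate = 0.49 × 1000 / 8 = 61.25 mg/h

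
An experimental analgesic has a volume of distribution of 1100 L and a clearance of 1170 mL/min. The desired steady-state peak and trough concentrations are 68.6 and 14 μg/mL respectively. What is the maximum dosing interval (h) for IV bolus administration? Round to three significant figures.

24.9 h

CL = 1170 mL/min × 60/1000 = 70.20 L/h
k = CL / Vd = 70.20 / 1100 = 0.06382 h⁻¹
Between IV bolus doses, concentration decays as C = C₀·e^(−kτ), so C_peak/C_trough = e^(kτ).
τ_max = ln(C_peak/C_trough) / k = ln(68.6/14) / 0.06382 = 1.589 / 0.06382 = 24.90 h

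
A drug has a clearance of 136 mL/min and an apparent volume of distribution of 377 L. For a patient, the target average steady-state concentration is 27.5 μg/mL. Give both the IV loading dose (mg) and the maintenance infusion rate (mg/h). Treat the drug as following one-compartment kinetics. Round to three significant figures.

Loading dose = Vd × C = 377.0 × 27.5 = 10370 mg
CL = 136 mL/min × 60/1000 = 8.160 L/h
Maintenance infusion rate = CL × Css = 8.160 × 27.5 = 224.4 mg/h

(a) 10400 mg; (b) 224 mg/h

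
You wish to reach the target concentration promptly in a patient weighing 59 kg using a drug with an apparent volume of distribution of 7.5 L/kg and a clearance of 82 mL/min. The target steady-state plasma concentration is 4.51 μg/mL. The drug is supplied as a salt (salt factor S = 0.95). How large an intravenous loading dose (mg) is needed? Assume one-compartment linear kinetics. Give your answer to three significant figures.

2100 mg

Total Vd = 7.5 × 59 = 442.5 L
The loading dose fills Vd to the target concentration; clearance is irrelevant here.
LD = Vd × C / S = 442.5 × 4.510 / 0.95 = 2101 mg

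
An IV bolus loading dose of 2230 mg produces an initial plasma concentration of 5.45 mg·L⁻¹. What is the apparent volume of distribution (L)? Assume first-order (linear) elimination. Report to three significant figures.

409 L

Immediately after an IV bolus, C₀ = Dose / Vd, so Vd = Dose / C₀.
Vd = 2230 / 5.45 = 409.2 L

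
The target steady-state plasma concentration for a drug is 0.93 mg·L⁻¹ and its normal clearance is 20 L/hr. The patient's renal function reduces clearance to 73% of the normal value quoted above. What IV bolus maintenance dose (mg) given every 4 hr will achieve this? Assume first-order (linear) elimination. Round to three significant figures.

Patient clearance = 0.73 × 20.00 = 14.60 L/h
At steady state, dose per interval replaces the amount cleared in that interval: D/τ = CL·Css.
D = CL × Css × τ = 14.60 × 0.93 × 4 = 54.31 mg

54.3 mg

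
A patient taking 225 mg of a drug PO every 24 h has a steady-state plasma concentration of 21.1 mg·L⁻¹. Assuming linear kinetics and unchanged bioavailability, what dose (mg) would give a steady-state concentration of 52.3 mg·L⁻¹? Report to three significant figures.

With linear kinetics, Css is proportional to dose rate (D/τ) at fixed clearance.
D₂ = D₁ × (Css,target / Css,current) = 225 × 52.3/21.1 = 557.7 mg

558 mg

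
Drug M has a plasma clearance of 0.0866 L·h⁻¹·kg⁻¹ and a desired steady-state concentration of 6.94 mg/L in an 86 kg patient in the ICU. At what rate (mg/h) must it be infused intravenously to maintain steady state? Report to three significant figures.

CL = 0.0866 L·h⁻¹·kg⁻¹ × 86 kg = 7.448 L/h
Rate = CL × Css = 7.448 × 6.94 = 51.69 mg/h

51.7 mg/h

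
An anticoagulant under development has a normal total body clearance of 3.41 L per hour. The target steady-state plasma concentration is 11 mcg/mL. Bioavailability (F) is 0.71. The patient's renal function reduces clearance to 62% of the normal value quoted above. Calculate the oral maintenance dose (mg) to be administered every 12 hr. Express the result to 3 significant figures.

393 mg

Patient clearance = 0.62 × 3.410 = 2.114 L/h
At steady state, dose per interval replaces the amount cleared in that interval: F·D/τ = CL·Css.
D = CL × Css × τ / F = 2.114 × 11 × 12 / 0.71 = 393.0 mg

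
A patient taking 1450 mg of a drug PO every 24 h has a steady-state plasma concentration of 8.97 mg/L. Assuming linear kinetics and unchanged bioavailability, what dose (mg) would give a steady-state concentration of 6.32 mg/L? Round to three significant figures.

For first-order elimination, Css ∝ F·D/(CL·τ); F and CL are unchanged, so Css ∝ D/τ.
D₂ = D₁ × (Css,target / Css,current) = 1450 × 6.32/8.97 = 1022 mg

1020 mg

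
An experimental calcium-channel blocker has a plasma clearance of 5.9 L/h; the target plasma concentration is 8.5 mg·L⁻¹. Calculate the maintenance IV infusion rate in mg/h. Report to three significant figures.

50.2 mg/h

R₀ = 5.900 × 8.5 = 50.15 mg/h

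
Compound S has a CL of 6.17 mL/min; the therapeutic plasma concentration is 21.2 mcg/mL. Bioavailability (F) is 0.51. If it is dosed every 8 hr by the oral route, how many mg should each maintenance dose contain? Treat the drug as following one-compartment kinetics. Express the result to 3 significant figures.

123 mg

Convert clearance: 6.17 mL/min × 60 min/h ÷ 1000 mL/L = 0.3702 L/h
At steady state, dose per interval replaces the amount cleared in that interval: F·D/τ = CL·Css.
D = CL × Css × τ / F = 0.3702 × 21.2 × 8 / 0.51 = 123.1 mg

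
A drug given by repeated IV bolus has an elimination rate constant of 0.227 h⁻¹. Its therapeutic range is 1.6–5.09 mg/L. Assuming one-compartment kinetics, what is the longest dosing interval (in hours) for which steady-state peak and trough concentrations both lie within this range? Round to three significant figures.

5.10 h

Between IV bolus doses, concentration decays as C = C₀·e^(−kτ), so C_peak/C_trough = e^(kτ).
τ_max = ln(C_peak/C_trough) / k = ln(5.09/1.6) / 0.2270 = 1.157 / 0.2270 = 5.097 h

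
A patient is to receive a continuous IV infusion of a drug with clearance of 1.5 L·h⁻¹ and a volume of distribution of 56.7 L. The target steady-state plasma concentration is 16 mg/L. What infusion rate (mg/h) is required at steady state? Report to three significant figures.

Maintenance depends on clearance, not Vd — rate in must match rate out.
R₀ = 1.500 × 16 = 24.00 mg/h

24.0 mg/h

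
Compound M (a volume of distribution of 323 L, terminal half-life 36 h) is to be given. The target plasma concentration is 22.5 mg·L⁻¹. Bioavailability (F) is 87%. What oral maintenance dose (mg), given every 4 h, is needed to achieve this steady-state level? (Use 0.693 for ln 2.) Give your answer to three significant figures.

643 mg

CL = 0.693 × Vd / t½ = 0.693 × 323.0 / 36 = 6.218 L/h
D = CL × Css × τ / F = 6.218 × 22.5 × 4 / 0.87 = 643.2 mg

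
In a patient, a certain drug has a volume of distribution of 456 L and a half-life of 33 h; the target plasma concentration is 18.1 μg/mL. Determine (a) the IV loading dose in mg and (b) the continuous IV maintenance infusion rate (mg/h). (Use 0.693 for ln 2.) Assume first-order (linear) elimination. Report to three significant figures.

(a) 8250 mg; (b) 173 mg/h

LD = Vd × C = 456.0 × 18.1 = 8254 mg
CL = 0.693 × Vd / t½ = 0.693 × 456.0 / 33 = 9.576 L/h
Infusion rate = CL × Css = 9.576 × 18.1 = 173.3 mg/h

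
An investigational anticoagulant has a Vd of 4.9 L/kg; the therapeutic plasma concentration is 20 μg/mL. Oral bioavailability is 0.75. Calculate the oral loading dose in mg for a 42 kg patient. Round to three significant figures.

Vd = 4.9 L/kg × 42 kg = 205.8 L
LD = Vd × C / F = 205.8 × 20.00 / 0.75 = 5488 mg

5490 mg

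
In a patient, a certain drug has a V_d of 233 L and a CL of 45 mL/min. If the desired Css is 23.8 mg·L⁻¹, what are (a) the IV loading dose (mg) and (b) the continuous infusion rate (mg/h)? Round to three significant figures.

(a) 5550 mg; (b) 64.3 mg/h

Loading dose = Vd × C = 233.0 × 23.8 = 5545 mg
Convert clearance: 45 mL/min × 60 min/h ÷ 1000 mL/L = 2.700 L/h
Maintenance: replace elimination → rate = CL × Css = 2.700 × 23.8 = 64.26 mg/h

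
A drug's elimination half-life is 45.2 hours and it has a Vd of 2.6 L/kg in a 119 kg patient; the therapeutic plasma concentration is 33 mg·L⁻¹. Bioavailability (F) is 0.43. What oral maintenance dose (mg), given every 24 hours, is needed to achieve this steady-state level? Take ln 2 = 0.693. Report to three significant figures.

Total Vd = 2.6 × 119 = 309.4 L
CL = 0.693 × Vd / t½ = 0.693 × 309.4 / 45.2 = 4.744 L/h
D = CL × Css × τ / F = 4.744 × 33 × 24 / 0.43 = 8738 mg

8740 mg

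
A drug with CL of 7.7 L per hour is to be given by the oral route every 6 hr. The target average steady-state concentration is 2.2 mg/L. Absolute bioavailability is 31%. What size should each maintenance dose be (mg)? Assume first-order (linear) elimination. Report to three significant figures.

D = CL × Css × τ / F = 7.700 × 2.2 × 6 / 0.31 = 327.9 mg

328 mg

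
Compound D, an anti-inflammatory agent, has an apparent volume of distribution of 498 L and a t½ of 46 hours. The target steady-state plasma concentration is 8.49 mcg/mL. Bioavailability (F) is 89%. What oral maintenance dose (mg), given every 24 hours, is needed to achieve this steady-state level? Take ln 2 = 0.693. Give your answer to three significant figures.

1720 mg

k = 0.693/46 = 0.01507 h⁻¹, so CL = k·Vd = 0.01507 × 498.0 = 7.505 L/h
D = CL × Css × τ / F = 7.505 × 8.49 × 24 / 0.89 = 1718 mg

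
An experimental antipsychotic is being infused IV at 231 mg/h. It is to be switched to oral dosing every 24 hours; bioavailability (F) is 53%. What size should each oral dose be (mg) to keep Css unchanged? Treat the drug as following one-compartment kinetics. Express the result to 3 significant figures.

10500 mg

To maintain the same Css, the systemic dosing rate must be unchanged: F·D/τ = infusion rate.
D = rate × τ / F = 231 × 24 / 0.53 = 10460 mg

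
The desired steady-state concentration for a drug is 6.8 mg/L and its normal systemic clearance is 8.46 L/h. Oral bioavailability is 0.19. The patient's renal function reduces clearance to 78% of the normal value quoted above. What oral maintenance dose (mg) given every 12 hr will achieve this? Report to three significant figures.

2830 mg

Patient clearance = 0.78 × 8.460 = 6.599 L/h
At steady state, dose per interval replaces the amount cleared in that interval: F·D/τ = CL·Css.
D = CL × Css × τ / F = 6.599 × 6.8 × 12 / 0.19 = 2834 mg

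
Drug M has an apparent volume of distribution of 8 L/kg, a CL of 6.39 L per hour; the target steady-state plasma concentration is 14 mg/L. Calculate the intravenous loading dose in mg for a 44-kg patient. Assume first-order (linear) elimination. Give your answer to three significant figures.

Vd = 8 L/kg × 44 kg = 352.0 L
Loading dose depends on Vd (not clearance): it fills the distribution volume.
LD = Vd × C = 352.0 × 14.00 = 4928 mg

4930 mg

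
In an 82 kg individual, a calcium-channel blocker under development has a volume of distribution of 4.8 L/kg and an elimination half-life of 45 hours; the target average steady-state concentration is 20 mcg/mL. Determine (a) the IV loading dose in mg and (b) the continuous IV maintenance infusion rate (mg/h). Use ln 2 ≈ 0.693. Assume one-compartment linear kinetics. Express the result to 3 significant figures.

(a) 7870 mg; (b) 121 mg/h

Total Vd = 4.8 × 82 = 393.6 L
LD = Vd × C = 393.6 × 20 = 7872 mg
CL = 0.693 × Vd / t½ = 0.693 × 393.6 / 45 = 6.061 L/h
Infusion rate = CL × Css = 6.061 × 20 = 121.2 mg/h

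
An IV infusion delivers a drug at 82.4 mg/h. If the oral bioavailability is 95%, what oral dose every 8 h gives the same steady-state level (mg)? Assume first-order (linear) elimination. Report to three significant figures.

To maintain the same Css, the systemic dosing rate must be unchanged: F·D/τ = infusion rate.
D = rate × τ / F = 82.4 × 8 / 0.95 = 693.9 mg

694 mg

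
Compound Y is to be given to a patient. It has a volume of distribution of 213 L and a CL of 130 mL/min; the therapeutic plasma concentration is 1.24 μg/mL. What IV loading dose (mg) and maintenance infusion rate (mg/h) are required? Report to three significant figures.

LD = Vd · C_target = 213.0 × 1.24 = 264.1 mg
CL = 130 mL/min = 130 × 0.06 = 7.800 L/h
Infusion rate = 7.800 L/h × 1.24 mg/L = 9.672 mg/h

(a) 264 mg; (b) 9.67 mg/h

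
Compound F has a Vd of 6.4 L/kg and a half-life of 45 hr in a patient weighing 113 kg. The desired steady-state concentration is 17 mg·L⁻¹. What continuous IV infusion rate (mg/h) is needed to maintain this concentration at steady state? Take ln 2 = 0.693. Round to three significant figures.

Total Vd = 6.4 × 113 = 723.2 L
CL = ln 2 · Vd / t½ = 0.693 × 723.2 / 45 = 11.14 L/h
Infusion rate = CL × Css = 11.14 × 17 = 189.4 mg/h

189 mg/h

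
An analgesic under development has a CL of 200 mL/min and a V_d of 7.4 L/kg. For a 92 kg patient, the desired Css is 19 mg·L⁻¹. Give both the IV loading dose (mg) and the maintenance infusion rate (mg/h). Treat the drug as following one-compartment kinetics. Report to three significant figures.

Vd = 7.4 L/kg × 92 kg = 680.8 L
LD = Vd · C_target = 680.8 × 19 = 12940 mg
CL = 200 mL/min = 200 × 0.06 = 12.00 L/h
Maintenance infusion rate = CL × Css = 12.00 × 19 = 228.0 mg/h

(a) 12900 mg; (b) 228 mg/h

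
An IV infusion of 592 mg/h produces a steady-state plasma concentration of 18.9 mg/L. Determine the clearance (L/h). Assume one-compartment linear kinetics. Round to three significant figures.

31.3 L/h

At steady state, infusion rate = CL × Css, so CL = rate / Css.
CL = 592 / 18.9 = 31.32 L/h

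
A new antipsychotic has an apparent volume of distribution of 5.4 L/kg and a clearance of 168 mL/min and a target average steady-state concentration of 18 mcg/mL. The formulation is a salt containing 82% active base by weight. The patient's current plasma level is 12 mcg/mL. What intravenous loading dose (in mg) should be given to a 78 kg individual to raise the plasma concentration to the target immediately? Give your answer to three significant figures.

3080 mg

Vd = 5.4 L/kg × 78 kg = 421.2 L
Loading dose depends on Vd (not clearance): it fills the distribution volume.
Concentration deficit ΔC = 18 − 12 = 6.000 mg/L
LD = Vd × ΔC / S = 421.2 × 6.000 / 0.82 = 3082 mg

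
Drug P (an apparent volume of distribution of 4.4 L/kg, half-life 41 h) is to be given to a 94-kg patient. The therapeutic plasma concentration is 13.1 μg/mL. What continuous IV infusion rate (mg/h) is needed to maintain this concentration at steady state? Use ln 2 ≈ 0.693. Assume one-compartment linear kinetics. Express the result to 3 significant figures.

Total Vd = 4.4 × 94 = 413.6 L
CL = 0.693 × Vd / t½ = 0.693 × 413.6 / 41 = 6.991 L/h
Infusion rate = CL × Css = 6.991 × 13.1 = 91.58 mg/h

91.6 mg/h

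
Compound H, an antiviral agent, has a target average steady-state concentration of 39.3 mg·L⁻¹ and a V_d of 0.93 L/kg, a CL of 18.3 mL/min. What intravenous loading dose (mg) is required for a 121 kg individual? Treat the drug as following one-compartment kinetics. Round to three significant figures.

4420 mg

Total Vd = 0.93 × 121 = 112.5 L
LD is governed by Vd — clearance does not enter the loading-dose calculation.
LD = Vd × C = 112.5 × 39.30 = 4421 mg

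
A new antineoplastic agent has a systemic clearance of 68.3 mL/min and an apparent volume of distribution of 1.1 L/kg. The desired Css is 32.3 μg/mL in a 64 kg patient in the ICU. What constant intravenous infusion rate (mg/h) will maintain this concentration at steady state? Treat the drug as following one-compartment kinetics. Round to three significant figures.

Convert clearance: 68.3 mL/min × 60 min/h ÷ 1000 mL/L = 4.098 L/h
Maintenance depends on clearance, not Vd — rate in must match rate out.
R₀ = 4.098 × 32.3 = 132.4 mg/h

132 mg/h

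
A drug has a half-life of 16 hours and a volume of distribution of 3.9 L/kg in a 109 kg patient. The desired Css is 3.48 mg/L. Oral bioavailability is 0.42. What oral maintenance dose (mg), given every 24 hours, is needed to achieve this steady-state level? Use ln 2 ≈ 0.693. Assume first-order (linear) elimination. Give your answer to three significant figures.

Total Vd = 3.9 × 109 = 425.1 L
k = 0.693/16 = 0.04331 h⁻¹, so CL = k·Vd = 0.04331 × 425.1 = 18.41 L/h
D = CL × Css × τ / F = 18.41 × 3.48 × 24 / 0.42 = 3661 mg

3660 mg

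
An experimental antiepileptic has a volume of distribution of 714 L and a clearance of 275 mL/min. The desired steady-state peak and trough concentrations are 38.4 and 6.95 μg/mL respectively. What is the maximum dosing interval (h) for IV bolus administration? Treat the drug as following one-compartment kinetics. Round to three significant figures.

CL = 275 mL/min × 60/1000 = 16.50 L/h
k = CL / Vd = 16.50 / 714.0 = 0.02311 h⁻¹
Between IV bolus doses, concentration decays as C = C₀·e^(−kτ), so C_peak/C_trough = e^(kτ).
τ_max = ln(C_peak/C_trough) / k = ln(38.4/6.95) / 0.02311 = 1.709 / 0.02311 = 73.95 h

74.0 h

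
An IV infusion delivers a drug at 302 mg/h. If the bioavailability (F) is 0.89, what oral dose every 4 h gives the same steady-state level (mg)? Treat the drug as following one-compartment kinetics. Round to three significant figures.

To maintain the same Css, the systemic dosing rate must be unchanged: F·D/τ = infusion rate.
D = rate × τ / F = 302 × 4 / 0.89 = 1357 mg

1360 mg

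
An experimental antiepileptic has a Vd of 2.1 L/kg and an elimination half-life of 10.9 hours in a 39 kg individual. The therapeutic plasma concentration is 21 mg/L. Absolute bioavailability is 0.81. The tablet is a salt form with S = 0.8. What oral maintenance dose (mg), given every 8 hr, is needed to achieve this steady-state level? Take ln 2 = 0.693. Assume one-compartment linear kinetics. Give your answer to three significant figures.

Vd = 2.1 L/kg × 39 kg = 81.90 L
CL = ln 2 · Vd / t½ = 0.693 × 81.90 / 10.9 = 5.207 L/h
D = CL × Css × τ / F / S = 5.207 × 21 × 8 / 0.81 / 0.8 = 1350 mg

1350 mg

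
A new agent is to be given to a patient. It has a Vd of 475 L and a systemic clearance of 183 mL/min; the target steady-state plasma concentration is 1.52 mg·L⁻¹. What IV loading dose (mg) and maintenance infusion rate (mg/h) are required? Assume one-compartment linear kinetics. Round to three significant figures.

LD = Vd · C_target = 475.0 × 1.52 = 722.0 mg
Convert clearance: 183 mL/min × 60 min/h ÷ 1000 mL/L = 10.98 L/h
Maintenance: replace elimination → rate = CL × Css = 10.98 × 1.52 = 16.69 mg/h

(a) 722 mg; (b) 16.7 mg/h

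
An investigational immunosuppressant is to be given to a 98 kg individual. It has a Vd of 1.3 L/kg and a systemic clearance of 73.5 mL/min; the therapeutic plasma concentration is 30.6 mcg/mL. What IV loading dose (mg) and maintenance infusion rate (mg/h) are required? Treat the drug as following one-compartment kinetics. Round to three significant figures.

(a) 3900 mg; (b) 135 mg/h

Vd = 1.3 L/kg × 98 kg = 127.4 L
Loading: fill Vd to C_target → 127.4 L × 30.6 mg/L = 3898 mg
CL = 73.5 mL/min × 60/1000 = 4.410 L/h
Maintenance infusion rate = CL × Css = 4.410 × 30.6 = 134.9 mg/h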